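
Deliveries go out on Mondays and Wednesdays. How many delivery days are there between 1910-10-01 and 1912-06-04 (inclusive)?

1910-10-01 is a Saturday.
The range spans 613 days (inclusive of both endpoints).
613 = 7 × 87 + 4, so there are 87 full weeks plus 4 extra days.
Each full week contributes 2 days from the set (Mon, Wed): 87 × 2 = 174.
The 4 extra days are Saturday, Sunday, Monday, Tuesday — 1 of them qualifies.
Total: 174 + 1 = 175.

175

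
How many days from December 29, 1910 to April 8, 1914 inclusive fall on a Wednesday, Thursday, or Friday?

513

December 29, 1910 is a Thursday.
That's 1197 days from start to end, counting both.
1197 = 7 × 171, so the span is exactly 171 full weeks.
Each full week contributes 3 days from the set (Wed, Thu, Fri): 171 × 3 = 513.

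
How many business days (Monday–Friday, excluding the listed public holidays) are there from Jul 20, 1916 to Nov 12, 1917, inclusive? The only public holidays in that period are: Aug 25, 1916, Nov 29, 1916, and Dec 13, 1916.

Jul 20, 1916 is a Thursday.
That's 481 days from start to end, counting both.
481 = 7 × 68 + 5, so there are 68 full weeks plus 5 extra days.
Each full week contributes 5 weekdays (Mon–Fri): 68 × 5 = 340.
The 5 extra days are Thursday, Friday, Saturday, Sunday, Monday — 3 of them qualify.
Total: 340 + 3 = 343.
Holidays: Aug 25, 1916 (Fri); Nov 29, 1916 (Wed); Dec 13, 1916 (Wed).
All 3 holidays fall on weekdays, so subtract 3.
Business days: 343 − 3 = 340.

340 business days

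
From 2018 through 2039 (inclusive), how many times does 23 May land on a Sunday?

4

Day of week of May 23 in each year:
2018: Wed, 2019: Thu, 2020: Sat, 2021: Sun ✓, 2022: Mon, 2023: Tue, 2024: Thu, 2025: Fri, 2026: Sat, 2027: Sun ✓, 2028: Tue, 2029: Wed, 2030: Thu, 2031: Fri, 2032: Sun ✓, 2033: Mon, 2034: Tue, 2035: Wed, 2036: Fri, 2037: Sat, 2038: Sun ✓, 2039: Mon
Sundays: 2021, 2027, 2032, 2038.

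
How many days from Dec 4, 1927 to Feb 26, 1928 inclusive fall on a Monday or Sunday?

Dec 4, 1927 is a Sunday.
That's 85 days from start to end, counting both.
85 = 7 × 12 + 1, so there are 12 full weeks plus 1 extra day.
Each full week contributes 2 days from the set (Mon, Sun): 12 × 2 = 24.
The 1 extra day is Sunday — 1 of them qualifies.
Total: 24 + 1 = 25.

25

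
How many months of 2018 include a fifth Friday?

A month has five Fridays exactly when Friday falls within its first (length − 28) days.
Jan: 31 days, starts Mon → 5 of Mon, Tue, Wed
Feb: 28 days, starts Thu → 5 of (none)
Mar: 31 days, starts Thu → 5 of Thu, Fri, Sat ✓
Apr: 30 days, starts Sun → 5 of Sun, Mon
May: 31 days, starts Tue → 5 of Tue, Wed, Thu
Jun: 30 days, starts Fri → 5 of Fri, Sat ✓
Jul: 31 days, starts Sun → 5 of Sun, Mon, Tue
Aug: 31 days, starts Wed → 5 of Wed, Thu, Fri ✓
Sep: 30 days, starts Sat → 5 of Sat, Sun
Oct: 31 days, starts Mon → 5 of Mon, Tue, Wed
Nov: 30 days, starts Thu → 5 of Thu, Fri ✓
Dec: 31 days, starts Sat → 5 of Sat, Sun, Mon
Months with five Fridays: Mar, Jun, Aug, Nov.

4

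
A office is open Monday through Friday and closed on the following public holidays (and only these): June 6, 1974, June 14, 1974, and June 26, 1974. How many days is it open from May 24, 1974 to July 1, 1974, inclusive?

24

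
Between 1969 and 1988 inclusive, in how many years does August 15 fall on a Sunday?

Day of week of August 15 in each year:
1969: Fri, 1970: Sat, 1971: Sun ✓, 1972: Tue, 1973: Wed, 1974: Thu, 1975: Fri, 1976: Sun ✓, 1977: Mon, 1978: Tue, 1979: Wed, 1980: Fri, 1981: Sat, 1982: Sun ✓, 1983: Mon, 1984: Wed, 1985: Thu, 1986: Fri, 1987: Sat, 1988: Mon
Sundays: 1971, 1976, 1982.

3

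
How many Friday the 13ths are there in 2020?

The 13th falls on a Friday when the month's 13th has weekday Fri.
Jan 13 is Mon; Feb 13 is Thu; Mar 13 is Fri ✓; Apr 13 is Mon; May 13 is Wed; Jun 13 is Sat; Jul 13 is Mon; Aug 13 is Thu; Sep 13 is Sun; Oct 13 is Tue; Nov 13 is Fri ✓; Dec 13 is Sun.
Friday the 13ths: Mar, Nov.

2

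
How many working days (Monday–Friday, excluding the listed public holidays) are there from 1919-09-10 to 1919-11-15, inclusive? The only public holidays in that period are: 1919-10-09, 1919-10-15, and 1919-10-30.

45

1919-09-10 is a Wednesday.
From 1919-09-10 to 1919-11-15 is 67 days inclusive.
67 = 7 × 9 + 4, so there are 9 full weeks plus 4 extra days.
Each full week contributes 5 weekdays (Mon–Fri): 9 × 5 = 45.
The 4 extra days are Wednesday, Thursday, Friday, Saturday — 3 of them qualify.
Total: 45 + 3 = 48.
Holidays: 1919-10-09 (Thu); 1919-10-15 (Wed); 1919-10-30 (Thu).
All 3 holidays fall on weekdays, so subtract 3.
Business days: 48 − 3 = 45.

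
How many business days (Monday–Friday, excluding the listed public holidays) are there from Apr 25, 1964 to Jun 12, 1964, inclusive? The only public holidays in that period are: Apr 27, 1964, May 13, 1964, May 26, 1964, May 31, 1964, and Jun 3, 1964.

31

Apr 25, 1964 is a Saturday.
The range spans 49 days (inclusive of both endpoints).
49 = 7 × 7, so the span is exactly 7 full weeks.
Each full week contributes 5 weekdays (Mon–Fri): 7 × 5 = 35.
Total: 35.
Holidays: Apr 27, 1964 (Mon); May 13, 1964 (Wed); May 26, 1964 (Tue); May 31, 1964 (Sun); Jun 3, 1964 (Wed).
4 of the 5 holidays fall on weekdays; the rest are weekends and were already excluded.
Business days: 35 − 4 = 31.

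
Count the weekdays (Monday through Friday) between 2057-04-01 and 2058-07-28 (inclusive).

345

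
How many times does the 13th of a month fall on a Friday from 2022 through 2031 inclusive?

Friday-the-13ths by year:
2022: May
2023: Jan, Oct
2024: Sep, Dec
2025: Jun
2026: Feb, Mar, Nov
2027: Aug
2028: Oct
2029: Apr, Jul
2030: Sep, Dec
2031: Jun

16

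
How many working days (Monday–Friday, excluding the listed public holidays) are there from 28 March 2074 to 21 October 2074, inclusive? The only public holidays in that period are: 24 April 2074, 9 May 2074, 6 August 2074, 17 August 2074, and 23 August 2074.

28 March 2074 is a Wednesday.
From 28 March 2074 to 21 October 2074 is 208 days inclusive.
208 = 7 × 29 + 5, so there are 29 full weeks plus 5 extra days.
Each full week contributes 5 weekdays (Mon–Fri): 29 × 5 = 145.
The 5 extra days are Wednesday, Thursday, Friday, Saturday, Sunday — 3 of them qualify.
Total: 145 + 3 = 148.
Holidays: 24 April 2074 (Tue); 9 May 2074 (Wed); 6 August 2074 (Mon); 17 August 2074 (Fri); 23 August 2074 (Thu).
All 5 holidays fall on weekdays, so subtract 5.
Business days: 148 − 5 = 143.

143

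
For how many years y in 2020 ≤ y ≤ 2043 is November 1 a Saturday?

4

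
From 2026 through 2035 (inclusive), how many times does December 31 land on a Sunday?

2

Day of week of December 31 in each year:
2026: Thu, 2027: Fri, 2028: Sun ✓, 2029: Mon, 2030: Tue, 2031: Wed, 2032: Fri, 2033: Sat, 2034: Sun ✓, 2035: Mon
Sundays: 2028, 2034.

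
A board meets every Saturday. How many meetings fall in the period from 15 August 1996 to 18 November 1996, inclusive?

15 August 1996 is a Thursday.
The range spans 96 days (inclusive of both endpoints).
96 = 7 × 13 + 5, so there are 13 full weeks plus 5 extra days.
Each full week contributes one Saturday: 13 so far.
The 5 extra days are Thu, Fri, Sat, Sun, Mon — 1 of them qualifies.
Total: 13 + 1 = 14.

14 Saturdays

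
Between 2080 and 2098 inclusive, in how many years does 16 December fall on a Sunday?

3

Day of week of December 16 in each year:
2080: Mon, 2081: Tue, 2082: Wed, 2083: Thu, 2084: Sat, 2085: Sun ✓, 2086: Mon, 2087: Tue, 2088: Thu, 2089: Fri, 2090: Sat, 2091: Sun ✓, 2092: Tue, 2093: Wed, 2094: Thu, 2095: Fri, 2096: Sun ✓, 2097: Mon, 2098: Tue
Sundays: 2085, 2091, 2096.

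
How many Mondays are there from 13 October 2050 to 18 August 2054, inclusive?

201

13 October 2050 is a Thursday.
From 13 October 2050 to 18 August 2054 is 1406 days inclusive.
1406 = 7 × 200 + 6, so there are 200 full weeks plus 6 extra days.
Each full week contributes one Monday: 200 so far.
The 6 extra days are Thursday, Friday, Saturday, Sunday, Monday, Tuesday — 1 of them qualifies.
Total: 200 + 1 = 201.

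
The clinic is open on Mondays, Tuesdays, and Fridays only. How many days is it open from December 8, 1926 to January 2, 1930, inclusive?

480

December 8, 1926 is a Wednesday.
The range spans 1122 days (inclusive of both endpoints).
1122 = 7 × 160 + 2, so there are 160 full weeks plus 2 extra days.
Each full week contributes 3 days from the set (Mon, Tue, Fri): 160 × 3 = 480.
The 2 extra days are Wed, Thu — none qualify.
Total: 480 + 0 = 480.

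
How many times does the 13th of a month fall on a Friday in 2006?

The 13th falls on a Friday when the month's 13th has weekday Fri.
Jan 13 is Fri ✓; Feb 13 is Mon; Mar 13 is Mon; Apr 13 is Thu; May 13 is Sat; Jun 13 is Tue; Jul 13 is Thu; Aug 13 is Sun; Sep 13 is Wed; Oct 13 is Fri ✓; Nov 13 is Mon; Dec 13 is Wed.
Friday the 13ths: Jan, Oct.

2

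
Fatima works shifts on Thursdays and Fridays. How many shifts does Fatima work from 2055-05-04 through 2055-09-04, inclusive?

2055-05-04 is a Tuesday.
The range spans 124 days (inclusive of both endpoints).
124 = 7 × 17 + 5, so there are 17 full weeks plus 5 extra days.
Each full week contributes 2 days from the set (Thu, Fri): 17 × 2 = 34.
The 5 extra days are Tue, Wed, Thu, Fri, Sat — 2 of them qualify.
Total: 34 + 2 = 36.

36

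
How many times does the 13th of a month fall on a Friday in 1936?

2

The 13th falls on a Friday when the month's 13th has weekday Fri.
Jan 13 is Mon; Feb 13 is Thu; Mar 13 is Fri ✓; Apr 13 is Mon; May 13 is Wed; Jun 13 is Sat; Jul 13 is Mon; Aug 13 is Thu; Sep 13 is Sun; Oct 13 is Tue; Nov 13 is Fri ✓; Dec 13 is Sun.
Friday the 13ths: Mar, Nov.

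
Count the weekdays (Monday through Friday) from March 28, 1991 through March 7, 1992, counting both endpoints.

247 weekdays

March 28, 1991 is a Thursday.
From March 28, 1991 to March 7, 1992 is 346 days inclusive.
346 = 7 × 49 + 3, so there are 49 full weeks plus 3 extra days.
Each full week contributes 5 weekdays (Mon–Fri): 49 × 5 = 245.
The 3 extra days are Thu, Fri, Sat — 2 of them qualify.
Total: 245 + 2 = 247.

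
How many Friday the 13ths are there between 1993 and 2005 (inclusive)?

20

Friday-the-13ths by year:
1993: Aug
1994: May
1995: Jan, Oct
1996: Sep, Dec
1997: Jun
1998: Feb, Mar, Nov
1999: Aug
2000: Oct
2001: Apr, Jul
2002: Sep, Dec
2003: Jun
2004: Feb, Aug
2005: May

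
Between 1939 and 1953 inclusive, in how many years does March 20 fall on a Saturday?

2

Day of week of March 20 in each year:
1939: Mon, 1940: Wed, 1941: Thu, 1942: Fri, 1943: Sat ✓, 1944: Mon, 1945: Tue, 1946: Wed, 1947: Thu, 1948: Sat ✓, 1949: Sun, 1950: Mon, 1951: Tue, 1952: Thu, 1953: Fri
Saturdays: 1943, 1948.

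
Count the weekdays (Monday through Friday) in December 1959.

23 weekdays

December 1, 1959 is a Tuesday.
The range spans 31 days (inclusive of both endpoints).
31 = 7 × 4 + 3, so there are 4 full weeks plus 3 extra days.
Each full week contributes 5 weekdays (Mon–Fri): 4 × 5 = 20.
The 3 extra days are Tue, Wed, Thu — 3 of them qualify.
Total: 20 + 3 = 23.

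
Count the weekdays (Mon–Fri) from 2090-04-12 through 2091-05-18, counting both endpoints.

288 weekdays

2090-04-12 is a Wednesday.
The range spans 402 days (inclusive of both endpoints).
402 = 7 × 57 + 3, so there are 57 full weeks plus 3 extra days.
Each full week contributes 5 weekdays (Mon–Fri): 57 × 5 = 285.
The 3 extra days are Wednesday, Thursday, Friday — 3 of them qualify.
Total: 285 + 3 = 288.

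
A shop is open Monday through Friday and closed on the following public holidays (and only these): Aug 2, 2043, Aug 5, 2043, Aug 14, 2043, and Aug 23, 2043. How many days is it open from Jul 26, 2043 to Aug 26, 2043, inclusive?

Jul 26, 2043 is a Sunday.
From Jul 26, 2043 to Aug 26, 2043 is 32 days inclusive.
32 = 7 × 4 + 4, so there are 4 full weeks plus 4 extra days.
Each full week contributes 5 weekdays (Mon–Fri): 4 × 5 = 20.
The 4 extra days are Sun, Mon, Tue, Wed — 3 of them qualify.
Total: 20 + 3 = 23.
Holidays: Aug 2, 2043 (Sun); Aug 5, 2043 (Wed); Aug 14, 2043 (Fri); Aug 23, 2043 (Sun).
2 of the 4 holidays fall on weekdays; the rest are weekends and were already excluded.
Business days: 23 − 2 = 21.

21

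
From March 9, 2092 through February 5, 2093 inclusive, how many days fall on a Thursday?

48 Thursdays

March 9, 2092 is a Sunday.
That's 334 days from start to end, counting both.
334 = 7 × 47 + 5, so there are 47 full weeks plus 5 extra days.
Each full week contributes one Thursday: 47 so far.
The 5 extra days are Sunday, Monday, Tuesday, Wednesday, Thursday — 1 of them qualifies.
Total: 47 + 1 = 48.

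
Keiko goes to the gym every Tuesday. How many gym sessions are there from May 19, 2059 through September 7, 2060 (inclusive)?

May 19, 2059 is a Monday.
From May 19, 2059 to September 7, 2060 is 478 days inclusive.
478 = 7 × 68 + 2, so there are 68 full weeks plus 2 extra days.
Each full week contributes one Tuesday: 68 so far.
The 2 extra days are Monday, Tuesday — 1 of them qualifies.
Total: 68 + 1 = 69.

69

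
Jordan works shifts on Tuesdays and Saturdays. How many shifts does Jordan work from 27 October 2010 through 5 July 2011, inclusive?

27 October 2010 is a Wednesday.
That's 252 days from start to end, counting both.
252 = 7 × 36, so the span is exactly 36 full weeks.
Each full week contributes 2 days from the set (Tue, Sat): 36 × 2 = 72.

72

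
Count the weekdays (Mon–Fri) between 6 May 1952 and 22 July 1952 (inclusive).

6 May 1952 is a Tuesday.
From 6 May 1952 to 22 July 1952 is 78 days inclusive.
78 = 7 × 11 + 1, so there are 11 full weeks plus 1 extra day.
Each full week contributes 5 weekdays (Mon–Fri): 11 × 5 = 55.
The 1 extra day is Tue — 1 of them qualifies.
Total: 55 + 1 = 56.

56 weekdays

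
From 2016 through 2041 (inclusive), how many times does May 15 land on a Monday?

4

Day of week of May 15 in each year:
2016: Sun, 2017: Mon ✓, 2018: Tue, 2019: Wed, 2020: Fri, 2021: Sat, 2022: Sun, 2023: Mon ✓, 2024: Wed, 2025: Thu, 2026: Fri, 2027: Sat, 2028: Mon ✓, 2029: Tue, 2030: Wed, 2031: Thu, 2032: Sat, 2033: Sun, 2034: Mon ✓, 2035: Tue, 2036: Thu, 2037: Fri, 2038: Sat, 2039: Sun, 2040: Tue, 2041: Wed
Mondays: 2017, 2023, 2028, 2034.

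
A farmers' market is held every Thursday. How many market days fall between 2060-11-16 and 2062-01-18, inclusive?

2060-11-16 is a Tuesday.
That's 429 days from start to end, counting both.
429 = 7 × 61 + 2, so there are 61 full weeks plus 2 extra days.
Each full week contributes one Thursday: 61 so far.
The 2 extra days are Tuesday, Wednesday — none qualify.
Total: 61 + 0 = 61.

61 Thursdays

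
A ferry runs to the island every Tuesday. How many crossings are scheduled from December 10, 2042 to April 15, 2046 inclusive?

December 10, 2042 is a Wednesday.
That's 1223 days from start to end, counting both.
1223 = 7 × 174 + 5, so there are 174 full weeks plus 5 extra days.
Each full week contributes one Tuesday: 174 so far.
The 5 extra days are Wednesday, Thursday, Friday, Saturday, Sunday — none qualify.
Total: 174 + 0 = 174.

174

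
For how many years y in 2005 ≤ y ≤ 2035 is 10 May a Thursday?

Day of week of May 10 in each year:
2005: Tue, 2006: Wed, 2007: Thu ✓, 2008: Sat, 2009: Sun, 2010: Mon, 2011: Tue, 2012: Thu ✓, 2013: Fri, 2014: Sat, 2015: Sun, 2016: Tue, 2017: Wed, 2018: Thu ✓, 2019: Fri, 2020: Sun, 2021: Mon, 2022: Tue, 2023: Wed, 2024: Fri, 2025: Sat, 2026: Sun, 2027: Mon, 2028: Wed, 2029: Thu ✓, 2030: Fri, 2031: Sat, 2032: Mon, 2033: Tue, 2034: Wed, 2035: Thu ✓
Thursdays: 2007, 2012, 2018, 2029, 2035.

5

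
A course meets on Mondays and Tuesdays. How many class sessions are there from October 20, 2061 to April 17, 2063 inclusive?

156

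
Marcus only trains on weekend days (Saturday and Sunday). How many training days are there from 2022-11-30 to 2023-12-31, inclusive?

114

2022-11-30 is a Wednesday.
That's 397 days from start to end, counting both.
397 = 7 × 56 + 5, so there are 56 full weeks plus 5 extra days.
Each full week contributes 2 weekend days (Sat, Sun): 56 × 2 = 112.
The 5 extra days are Wed, Thu, Fri, Sat, Sun — 2 of them qualify.
Total: 112 + 2 = 114.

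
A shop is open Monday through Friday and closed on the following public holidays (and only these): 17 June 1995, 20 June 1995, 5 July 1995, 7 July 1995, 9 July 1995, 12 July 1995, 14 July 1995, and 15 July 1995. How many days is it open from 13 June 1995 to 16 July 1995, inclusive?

19

13 June 1995 is a Tuesday.
From 13 June 1995 to 16 July 1995 is 34 days inclusive.
34 = 7 × 4 + 6, so there are 4 full weeks plus 6 extra days.
Each full week contributes 5 weekdays (Mon–Fri): 4 × 5 = 20.
The 6 extra days are Tuesday, Wednesday, Thursday, Friday, Saturday, Sunday — 4 of them qualify.
Total: 20 + 4 = 24.
Holidays: 17 June 1995 (Sat); 20 June 1995 (Tue); 5 July 1995 (Wed); 7 July 1995 (Fri); 9 July 1995 (Sun); 12 July 1995 (Wed); 14 July 1995 (Fri); 15 July 1995 (Sat).
5 of the 8 holidays fall on weekdays; the rest are weekends and were already excluded.
Business days: 24 − 5 = 19.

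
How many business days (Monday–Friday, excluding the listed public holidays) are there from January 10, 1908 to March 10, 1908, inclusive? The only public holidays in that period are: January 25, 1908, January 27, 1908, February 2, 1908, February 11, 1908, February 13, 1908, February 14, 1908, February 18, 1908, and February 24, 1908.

37 business days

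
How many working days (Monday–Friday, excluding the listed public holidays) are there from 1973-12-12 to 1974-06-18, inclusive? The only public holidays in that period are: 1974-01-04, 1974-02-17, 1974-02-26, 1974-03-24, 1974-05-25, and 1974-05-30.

1973-12-12 is a Wednesday.
The range spans 189 days (inclusive of both endpoints).
189 = 7 × 27, so the span is exactly 27 full weeks.
Each full week contributes 5 weekdays (Mon–Fri): 27 × 5 = 135.
Total: 135.
Holidays: 1974-01-04 (Fri); 1974-02-17 (Sun); 1974-02-26 (Tue); 1974-03-24 (Sun); 1974-05-25 (Sat); 1974-05-30 (Thu).
3 of the 6 holidays fall on weekdays; the rest are weekends and were already excluded.
Business days: 135 − 3 = 132.

132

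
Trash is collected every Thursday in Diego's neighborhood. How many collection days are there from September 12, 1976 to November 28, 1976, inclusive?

September 12, 1976 is a Sunday.
From September 12, 1976 to November 28, 1976 is 78 days inclusive.
78 = 7 × 11 + 1, so there are 11 full weeks plus 1 extra day.
Each full week contributes one Thursday: 11 so far.
The 1 extra day is Sun — none qualify.
Total: 11 + 0 = 11.

11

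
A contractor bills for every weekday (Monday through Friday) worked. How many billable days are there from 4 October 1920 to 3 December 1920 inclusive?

45

4 October 1920 is a Monday.
The range spans 61 days (inclusive of both endpoints).
61 = 7 × 8 + 5, so there are 8 full weeks plus 5 extra days.
Each full week contributes 5 weekdays (Mon–Fri): 8 × 5 = 40.
The 5 extra days are Mon, Tue, Wed, Thu, Fri — 5 of them qualify.
Total: 40 + 5 = 45.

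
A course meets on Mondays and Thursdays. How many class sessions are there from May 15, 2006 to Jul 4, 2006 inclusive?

May 15, 2006 is a Monday.
The range spans 51 days (inclusive of both endpoints).
51 = 7 × 7 + 2, so there are 7 full weeks plus 2 extra days.
Each full week contributes 2 days from the set (Mon, Thu): 7 × 2 = 14.
The 2 extra days are Monday, Tuesday — 1 of them qualifies.
Total: 14 + 1 = 15.

15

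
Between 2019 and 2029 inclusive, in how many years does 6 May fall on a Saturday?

2

Day of week of May 6 in each year:
2019: Mon, 2020: Wed, 2021: Thu, 2022: Fri, 2023: Sat ✓, 2024: Mon, 2025: Tue, 2026: Wed, 2027: Thu, 2028: Sat ✓, 2029: Sun
Saturdays: 2023, 2028.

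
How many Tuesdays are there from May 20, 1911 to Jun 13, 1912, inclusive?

May 20, 1911 is a Saturday.
The range spans 391 days (inclusive of both endpoints).
391 = 7 × 55 + 6, so there are 55 full weeks plus 6 extra days.
Each full week contributes one Tuesday: 55 so far.
The 6 extra days are Sat, Sun, Mon, Tue, Wed, Thu — 1 of them qualifies.
Total: 55 + 1 = 56.

56 Tuesdays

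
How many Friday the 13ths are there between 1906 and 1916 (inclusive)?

Friday-the-13ths by year:
1906: Apr, Jul
1907: Sep, Dec
1908: Mar, Nov
1909: Aug
1910: May
1911: Jan, Oct
1912: Sep, Dec
1913: Jun
1914: Feb, Mar, Nov
1915: Aug
1916: Oct

18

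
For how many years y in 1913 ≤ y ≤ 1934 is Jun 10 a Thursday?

Day of week of June 10 in each year:
1913: Tue, 1914: Wed, 1915: Thu ✓, 1916: Sat, 1917: Sun, 1918: Mon, 1919: Tue, 1920: Thu ✓, 1921: Fri, 1922: Sat, 1923: Sun, 1924: Tue, 1925: Wed, 1926: Thu ✓, 1927: Fri, 1928: Sun, 1929: Mon, 1930: Tue, 1931: Wed, 1932: Fri, 1933: Sat, 1934: Sun
Thursdays: 1915, 1920, 1926.

3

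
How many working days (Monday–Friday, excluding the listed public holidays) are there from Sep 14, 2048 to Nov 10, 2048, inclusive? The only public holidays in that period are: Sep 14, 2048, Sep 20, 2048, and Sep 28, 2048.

Sep 14, 2048 is a Monday.
The range spans 58 days (inclusive of both endpoints).
58 = 7 × 8 + 2, so there are 8 full weeks plus 2 extra days.
Each full week contributes 5 weekdays (Mon–Fri): 8 × 5 = 40.
The 2 extra days are Monday, Tuesday — 2 of them qualify.
Total: 40 + 2 = 42.
Holidays: Sep 14, 2048 (Mon); Sep 20, 2048 (Sun); Sep 28, 2048 (Mon).
2 of the 3 holidays fall on weekdays; the rest are weekends and were already excluded.
Business days: 42 − 2 = 40.

40 working days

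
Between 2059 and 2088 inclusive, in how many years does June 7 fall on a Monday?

Day of week of June 7 in each year:
2059: Sat, 2060: Mon ✓, 2061: Tue, 2062: Wed, 2063: Thu, 2064: Sat, 2065: Sun, 2066: Mon ✓, 2067: Tue, 2068: Thu, 2069: Fri, 2070: Sat, 2071: Sun, 2072: Tue, 2073: Wed, 2074: Thu, 2075: Fri, 2076: Sun, 2077: Mon ✓, 2078: Tue, 2079: Wed, 2080: Fri, 2081: Sat, 2082: Sun, 2083: Mon ✓, 2084: Wed, 2085: Thu, 2086: Fri, 2087: Sat, 2088: Mon ✓
Mondays: 2060, 2066, 2077, 2083, 2088.

5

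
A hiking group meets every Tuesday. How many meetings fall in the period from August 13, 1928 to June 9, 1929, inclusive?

August 13, 1928 is a Monday.
That's 301 days from start to end, counting both.
301 = 7 × 43, so the span is exactly 43 full weeks.
Each full week contributes one Tuesday: 43 so far.
Total: 43.

43 Tuesdays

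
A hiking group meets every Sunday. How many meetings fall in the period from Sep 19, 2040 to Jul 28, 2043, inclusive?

Sep 19, 2040 is a Wednesday.
That's 1043 days from start to end, counting both.
1043 = 7 × 149, so the span is exactly 149 full weeks.
Each full week contributes one Sunday: 149 so far.

149 Sundays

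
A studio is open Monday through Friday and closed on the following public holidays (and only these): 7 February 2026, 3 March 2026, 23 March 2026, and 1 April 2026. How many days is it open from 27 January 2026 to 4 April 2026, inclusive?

46 business days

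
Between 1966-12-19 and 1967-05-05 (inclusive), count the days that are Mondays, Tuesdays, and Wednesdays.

1966-12-19 is a Monday.
The range spans 138 days (inclusive of both endpoints).
138 = 7 × 19 + 5, so there are 19 full weeks plus 5 extra days.
Each full week contributes 3 days from the set (Mon, Tue, Wed): 19 × 3 = 57.
The 5 extra days are Monday, Tuesday, Wednesday, Thursday, Friday — 3 of them qualify.
Total: 57 + 3 = 60.

60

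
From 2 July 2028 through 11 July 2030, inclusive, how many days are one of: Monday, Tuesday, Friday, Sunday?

2 July 2028 is a Sunday.
That's 740 days from start to end, counting both.
740 = 7 × 105 + 5, so there are 105 full weeks plus 5 extra days.
Each full week contributes 4 days from the set (Mon, Tue, Fri, Sun): 105 × 4 = 420.
The 5 extra days are Sun, Mon, Tue, Wed, Thu — 3 of them qualify.
Total: 420 + 3 = 423.

423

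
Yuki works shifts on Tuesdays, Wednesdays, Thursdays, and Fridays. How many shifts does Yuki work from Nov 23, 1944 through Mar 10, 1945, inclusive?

62

Nov 23, 1944 is a Thursday.
That's 108 days from start to end, counting both.
108 = 7 × 15 + 3, so there are 15 full weeks plus 3 extra days.
Each full week contributes 4 days from the set (Tue, Wed, Thu, Fri): 15 × 4 = 60.
The 3 extra days are Thu, Fri, Sat — 2 of them qualify.
Total: 60 + 2 = 62.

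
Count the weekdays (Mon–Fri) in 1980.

1980-01-01 is a Tuesday.
The range spans 366 days (inclusive of both endpoints).
366 = 7 × 52 + 2, so there are 52 full weeks plus 2 extra days.
Each full week contributes 5 weekdays (Mon–Fri): 52 × 5 = 260.
The 2 extra days are Tuesday, Wednesday — 2 of them qualify.
Total: 260 + 2 = 262.

262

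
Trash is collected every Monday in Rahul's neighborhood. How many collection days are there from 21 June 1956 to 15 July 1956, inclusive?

3 Mondays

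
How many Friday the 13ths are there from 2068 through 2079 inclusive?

22

Friday-the-13ths by year:
2068: Jan, Apr, Jul
2069: Sep, Dec
2070: Jun
2071: Feb, Mar, Nov
2072: May
2073: Jan, Oct
2074: Apr, Jul
2075: Sep, Dec
2076: Mar, Nov
2077: Aug
2078: May
2079: Jan, Oct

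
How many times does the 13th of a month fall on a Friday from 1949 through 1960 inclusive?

Friday-the-13ths by year:
1949: May
1950: Jan, Oct
1951: Apr, Jul
1952: Jun
1953: Feb, Mar, Nov
1954: Aug
1955: May
1956: Jan, Apr, Jul
1957: Sep, Dec
1958: Jun
1959: Feb, Mar, Nov
1960: May

21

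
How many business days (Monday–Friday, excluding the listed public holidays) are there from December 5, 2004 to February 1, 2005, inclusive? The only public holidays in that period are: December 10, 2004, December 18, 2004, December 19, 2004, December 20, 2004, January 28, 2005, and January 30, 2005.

39 business days

December 5, 2004 is a Sunday.
From December 5, 2004 to February 1, 2005 is 59 days inclusive.
59 = 7 × 8 + 3, so there are 8 full weeks plus 3 extra days.
Each full week contributes 5 weekdays (Mon–Fri): 8 × 5 = 40.
The 3 extra days are Sunday, Monday, Tuesday — 2 of them qualify.
Total: 40 + 2 = 42.
Holidays: December 10, 2004 (Fri); December 18, 2004 (Sat); December 19, 2004 (Sun); December 20, 2004 (Mon); January 28, 2005 (Fri); January 30, 2005 (Sun).
3 of the 6 holidays fall on weekdays; the rest are weekends and were already excluded.
Business days: 42 − 3 = 39.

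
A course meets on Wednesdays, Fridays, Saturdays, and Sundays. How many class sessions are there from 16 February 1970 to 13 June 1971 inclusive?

16 February 1970 is a Monday.
From 16 February 1970 to 13 June 1971 is 483 days inclusive.
483 = 7 × 69, so the span is exactly 69 full weeks.
Each full week contributes 4 days from the set (Wed, Fri, Sat, Sun): 69 × 4 = 276.
Total: 276.

276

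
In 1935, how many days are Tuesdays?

53

January 1, 1935 is a Tuesday.
The range spans 365 days (inclusive of both endpoints).
365 = 7 × 52 + 1, so there are 52 full weeks plus 1 extra day.
Each full week contributes one Tuesday: 52 so far.
The 1 extra day is Tuesday — 1 of them qualifies.
Total: 52 + 1 = 53.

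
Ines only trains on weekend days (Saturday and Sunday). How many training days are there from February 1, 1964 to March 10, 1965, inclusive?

February 1, 1964 is a Saturday.
The range spans 404 days (inclusive of both endpoints).
404 = 7 × 57 + 5, so there are 57 full weeks plus 5 extra days.
Each full week contributes 2 weekend days (Sat, Sun): 57 × 2 = 114.
The 5 extra days are Sat, Sun, Mon, Tue, Wed — 2 of them qualify.
Total: 114 + 2 = 116.

116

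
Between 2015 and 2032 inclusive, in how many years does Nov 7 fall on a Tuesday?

3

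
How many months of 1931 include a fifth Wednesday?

4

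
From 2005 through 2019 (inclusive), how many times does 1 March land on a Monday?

1

Day of week of March 1 in each year:
2005: Tue, 2006: Wed, 2007: Thu, 2008: Sat, 2009: Sun, 2010: Mon ✓, 2011: Tue, 2012: Thu, 2013: Fri, 2014: Sat, 2015: Sun, 2016: Tue, 2017: Wed, 2018: Thu, 2019: Fri
Mondays: 2010.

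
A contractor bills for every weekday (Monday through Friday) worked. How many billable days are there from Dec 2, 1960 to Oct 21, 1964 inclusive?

Dec 2, 1960 is a Friday.
The range spans 1420 days (inclusive of both endpoints).
1420 = 7 × 202 + 6, so there are 202 full weeks plus 6 extra days.
Each full week contributes 5 weekdays (Mon–Fri): 202 × 5 = 1010.
The 6 extra days are Fri, Sat, Sun, Mon, Tue, Wed — 4 of them qualify.
Total: 1010 + 4 = 1014.

1014 weekdays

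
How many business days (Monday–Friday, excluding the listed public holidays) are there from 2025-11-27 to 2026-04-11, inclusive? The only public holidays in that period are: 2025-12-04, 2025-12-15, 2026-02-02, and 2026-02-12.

93

2025-11-27 is a Thursday.
That's 136 days from start to end, counting both.
136 = 7 × 19 + 3, so there are 19 full weeks plus 3 extra days.
Each full week contributes 5 weekdays (Mon–Fri): 19 × 5 = 95.
The 3 extra days are Thu, Fri, Sat — 2 of them qualify.
Total: 95 + 2 = 97.
Holidays: 2025-12-04 (Thu); 2025-12-15 (Mon); 2026-02-02 (Mon); 2026-02-12 (Thu).
All 4 holidays fall on weekdays, so subtract 4.
Business days: 97 − 4 = 93.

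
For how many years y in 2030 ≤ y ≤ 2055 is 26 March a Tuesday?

4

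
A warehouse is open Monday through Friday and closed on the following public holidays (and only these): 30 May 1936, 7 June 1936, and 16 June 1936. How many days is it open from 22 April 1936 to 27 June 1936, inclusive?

22 April 1936 is a Wednesday.
From 22 April 1936 to 27 June 1936 is 67 days inclusive.
67 = 7 × 9 + 4, so there are 9 full weeks plus 4 extra days.
Each full week contributes 5 weekdays (Mon–Fri): 9 × 5 = 45.
The 4 extra days are Wed, Thu, Fri, Sat — 3 of them qualify.
Total: 45 + 3 = 48.
Holidays: 30 May 1936 (Sat); 7 June 1936 (Sun); 16 June 1936 (Tue).
1 of the 3 holidays fall on weekdays; the rest are weekends and were already excluded.
Business days: 48 − 1 = 47.

47 working days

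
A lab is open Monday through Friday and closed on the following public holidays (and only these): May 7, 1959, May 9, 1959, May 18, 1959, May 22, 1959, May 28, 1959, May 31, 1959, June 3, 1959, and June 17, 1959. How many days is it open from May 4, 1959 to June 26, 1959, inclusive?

May 4, 1959 is a Monday.
That's 54 days from start to end, counting both.
54 = 7 × 7 + 5, so there are 7 full weeks plus 5 extra days.
Each full week contributes 5 weekdays (Mon–Fri): 7 × 5 = 35.
The 5 extra days are Mon, Tue, Wed, Thu, Fri — 5 of them qualify.
Total: 35 + 5 = 40.
Holidays: May 7, 1959 (Thu); May 9, 1959 (Sat); May 18, 1959 (Mon); May 22, 1959 (Fri); May 28, 1959 (Thu); May 31, 1959 (Sun); June 3, 1959 (Wed); June 17, 1959 (Wed).
6 of the 8 holidays fall on weekdays; the rest are weekends and were already excluded.
Business days: 40 − 6 = 34.

34 working days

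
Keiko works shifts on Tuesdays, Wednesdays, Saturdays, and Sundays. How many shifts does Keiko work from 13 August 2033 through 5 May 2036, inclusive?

570

13 August 2033 is a Saturday.
The range spans 997 days (inclusive of both endpoints).
997 = 7 × 142 + 3, so there are 142 full weeks plus 3 extra days.
Each full week contributes 4 days from the set (Tue, Wed, Sat, Sun): 142 × 4 = 568.
The 3 extra days are Sat, Sun, Mon — 2 of them qualify.
Total: 568 + 2 = 570.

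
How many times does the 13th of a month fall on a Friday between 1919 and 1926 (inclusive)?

Friday-the-13ths by year:
1919: Jun
1920: Feb, Aug
1921: May
1922: Jan, Oct
1923: Apr, Jul
1924: Jun
1925: Feb, Mar, Nov
1926: Aug

13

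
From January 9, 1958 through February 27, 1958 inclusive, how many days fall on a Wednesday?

January 9, 1958 is a Thursday.
The range spans 50 days (inclusive of both endpoints).
50 = 7 × 7 + 1, so there are 7 full weeks plus 1 extra day.
Each full week contributes one Wednesday: 7 so far.
The 1 extra day is Thursday — none qualify.
Total: 7 + 0 = 7.

7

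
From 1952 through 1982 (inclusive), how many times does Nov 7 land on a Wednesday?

Day of week of November 7 in each year:
1952: Fri, 1953: Sat, 1954: Sun, 1955: Mon, 1956: Wed ✓, 1957: Thu, 1958: Fri, 1959: Sat, 1960: Mon, 1961: Tue, 1962: Wed ✓, 1963: Thu, 1964: Sat, 1965: Sun, 1966: Mon, 1967: Tue, 1968: Thu, 1969: Fri, 1970: Sat, 1971: Sun, 1972: Tue, 1973: Wed ✓, 1974: Thu, 1975: Fri, 1976: Sun, 1977: Mon, 1978: Tue, 1979: Wed ✓, 1980: Fri, 1981: Sat, 1982: Sun
Wednesdays: 1956, 1962, 1973, 1979.

4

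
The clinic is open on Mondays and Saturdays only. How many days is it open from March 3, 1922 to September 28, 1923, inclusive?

164

March 3, 1922 is a Friday.
The range spans 575 days (inclusive of both endpoints).
575 = 7 × 82 + 1, so there are 82 full weeks plus 1 extra day.
Each full week contributes 2 days from the set (Mon, Sat): 82 × 2 = 164.
The 1 extra day is Friday — none qualify.
Total: 164 + 0 = 164.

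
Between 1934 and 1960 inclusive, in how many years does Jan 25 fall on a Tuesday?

Day of week of January 25 in each year:
1934: Thu, 1935: Fri, 1936: Sat, 1937: Mon, 1938: Tue ✓, 1939: Wed, 1940: Thu, 1941: Sat, 1942: Sun, 1943: Mon, 1944: Tue ✓, 1945: Thu, 1946: Fri, 1947: Sat, 1948: Sun, 1949: Tue ✓, 1950: Wed, 1951: Thu, 1952: Fri, 1953: Sun, 1954: Mon, 1955: Tue ✓, 1956: Wed, 1957: Fri, 1958: Sat, 1959: Sun, 1960: Mon
Tuesdays: 1938, 1944, 1949, 1955.

4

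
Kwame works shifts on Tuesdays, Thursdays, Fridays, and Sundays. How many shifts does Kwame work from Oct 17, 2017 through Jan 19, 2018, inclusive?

Oct 17, 2017 is a Tuesday.
That's 95 days from start to end, counting both.
95 = 7 × 13 + 4, so there are 13 full weeks plus 4 extra days.
Each full week contributes 4 days from the set (Tue, Thu, Fri, Sun): 13 × 4 = 52.
The 4 extra days are Tue, Wed, Thu, Fri — 3 of them qualify.
Total: 52 + 3 = 55.

55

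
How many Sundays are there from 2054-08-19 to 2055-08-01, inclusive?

2054-08-19 is a Wednesday.
That's 348 days from start to end, counting both.
348 = 7 × 49 + 5, so there are 49 full weeks plus 5 extra days.
Each full week contributes one Sunday: 49 so far.
The 5 extra days are Wednesday, Thursday, Friday, Saturday, Sunday — 1 of them qualifies.
Total: 49 + 1 = 50.

50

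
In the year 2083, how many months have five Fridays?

5

A month has five Fridays exactly when Friday falls within its first (length − 28) days.
Jan: 31 days, starts Fri → 5 of Fri, Sat, Sun ✓
Feb: 28 days, starts Mon → 5 of (none)
Mar: 31 days, starts Mon → 5 of Mon, Tue, Wed
Apr: 30 days, starts Thu → 5 of Thu, Fri ✓
May: 31 days, starts Sat → 5 of Sat, Sun, Mon
Jun: 30 days, starts Tue → 5 of Tue, Wed
Jul: 31 days, starts Thu → 5 of Thu, Fri, Sat ✓
Aug: 31 days, starts Sun → 5 of Sun, Mon, Tue
Sep: 30 days, starts Wed → 5 of Wed, Thu
Oct: 31 days, starts Fri → 5 of Fri, Sat, Sun ✓
Nov: 30 days, starts Mon → 5 of Mon, Tue
Dec: 31 days, starts Wed → 5 of Wed, Thu, Fri ✓
Months with five Fridays: Jan, Apr, Jul, Oct, Dec.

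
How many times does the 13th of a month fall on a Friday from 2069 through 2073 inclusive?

9

Friday-the-13ths by year:
2069: Sep, Dec
2070: Jun
2071: Feb, Mar, Nov
2072: May
2073: Jan, Oct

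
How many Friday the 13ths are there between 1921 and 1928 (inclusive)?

14

Friday-the-13ths by year:
1921: May
1922: Jan, Oct
1923: Apr, Jul
1924: Jun
1925: Feb, Mar, Nov
1926: Aug
1927: May
1928: Jan, Apr, Jul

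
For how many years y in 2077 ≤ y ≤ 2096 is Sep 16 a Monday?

2

Day of week of September 16 in each year:
2077: Thu, 2078: Fri, 2079: Sat, 2080: Mon ✓, 2081: Tue, 2082: Wed, 2083: Thu, 2084: Sat, 2085: Sun, 2086: Mon ✓, 2087: Tue, 2088: Thu, 2089: Fri, 2090: Sat, 2091: Sun, 2092: Tue, 2093: Wed, 2094: Thu, 2095: Fri, 2096: Sun
Mondays: 2080, 2086.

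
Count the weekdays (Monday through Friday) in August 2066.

2066-08-01 is a Sunday.
That's 31 days from start to end, counting both.
31 = 7 × 4 + 3, so there are 4 full weeks plus 3 extra days.
Each full week contributes 5 weekdays (Mon–Fri): 4 × 5 = 20.
The 3 extra days are Sun, Mon, Tue — 2 of them qualify.
Total: 20 + 2 = 22.

22 weekdays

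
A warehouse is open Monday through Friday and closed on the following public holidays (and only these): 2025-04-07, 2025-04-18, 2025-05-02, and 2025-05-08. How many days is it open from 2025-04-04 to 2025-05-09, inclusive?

2025-04-04 is a Friday.
That's 36 days from start to end, counting both.
36 = 7 × 5 + 1, so there are 5 full weeks plus 1 extra day.
Each full week contributes 5 weekdays (Mon–Fri): 5 × 5 = 25.
The 1 extra day is Friday — 1 of them qualifies.
Total: 25 + 1 = 26.
Holidays: 2025-04-07 (Mon); 2025-04-18 (Fri); 2025-05-02 (Fri); 2025-05-08 (Thu).
All 4 holidays fall on weekdays, so subtract 4.
Business days: 26 − 4 = 22.

22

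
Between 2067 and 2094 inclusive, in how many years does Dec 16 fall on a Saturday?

Day of week of December 16 in each year:
2067: Fri, 2068: Sun, 2069: Mon, 2070: Tue, 2071: Wed, 2072: Fri, 2073: Sat ✓, 2074: Sun, 2075: Mon, 2076: Wed, 2077: Thu, 2078: Fri, 2079: Sat ✓, 2080: Mon, 2081: Tue, 2082: Wed, 2083: Thu, 2084: Sat ✓, 2085: Sun, 2086: Mon, 2087: Tue, 2088: Thu, 2089: Fri, 2090: Sat ✓, 2091: Sun, 2092: Tue, 2093: Wed, 2094: Thu
Saturdays: 2073, 2079, 2084, 2090.

4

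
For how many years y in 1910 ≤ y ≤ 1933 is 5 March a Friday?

3

Day of week of March 5 in each year:
1910: Sat, 1911: Sun, 1912: Tue, 1913: Wed, 1914: Thu, 1915: Fri ✓, 1916: Sun, 1917: Mon, 1918: Tue, 1919: Wed, 1920: Fri ✓, 1921: Sat, 1922: Sun, 1923: Mon, 1924: Wed, 1925: Thu, 1926: Fri ✓, 1927: Sat, 1928: Mon, 1929: Tue, 1930: Wed, 1931: Thu, 1932: Sat, 1933: Sun
Fridays: 1915, 1920, 1926.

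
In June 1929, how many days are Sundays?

1 June 1929 is a Saturday.
That's 30 days from start to end, counting both.
30 = 7 × 4 + 2, so there are 4 full weeks plus 2 extra days.
Each full week contributes one Sunday: 4 so far.
The 2 extra days are Saturday, Sunday — 1 of them qualifies.
Total: 4 + 1 = 5.

5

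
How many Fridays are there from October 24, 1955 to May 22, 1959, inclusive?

187

October 24, 1955 is a Monday.
That's 1307 days from start to end, counting both.
1307 = 7 × 186 + 5, so there are 186 full weeks plus 5 extra days.
Each full week contributes one Friday: 186 so far.
The 5 extra days are Monday, Tuesday, Wednesday, Thursday, Friday — 1 of them qualifies.
Total: 186 + 1 = 187.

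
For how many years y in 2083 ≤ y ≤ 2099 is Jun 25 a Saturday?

2

Day of week of June 25 in each year:
2083: Fri, 2084: Sun, 2085: Mon, 2086: Tue, 2087: Wed, 2088: Fri, 2089: Sat ✓, 2090: Sun, 2091: Mon, 2092: Wed, 2093: Thu, 2094: Fri, 2095: Sat ✓, 2096: Mon, 2097: Tue, 2098: Wed, 2099: Thu
Saturdays: 2089, 2095.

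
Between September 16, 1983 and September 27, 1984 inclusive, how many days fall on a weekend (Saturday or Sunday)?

September 16, 1983 is a Friday.
From September 16, 1983 to September 27, 1984 is 378 days inclusive.
378 = 7 × 54, so the span is exactly 54 full weeks.
Each full week contributes 2 weekend days (Sat, Sun): 54 × 2 = 108.
Total: 108.

108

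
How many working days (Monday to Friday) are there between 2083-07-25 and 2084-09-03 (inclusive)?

290 weekdays

2083-07-25 is a Sunday.
From 2083-07-25 to 2084-09-03 is 407 days inclusive.
407 = 7 × 58 + 1, so there are 58 full weeks plus 1 extra day.
Each full week contributes 5 weekdays (Mon–Fri): 58 × 5 = 290.
The 1 extra day is Sunday — none qualify.
Total: 290 + 0 = 290.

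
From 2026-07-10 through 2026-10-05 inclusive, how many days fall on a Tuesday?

12 Tuesdays

2026-07-10 is a Friday.
The range spans 88 days (inclusive of both endpoints).
88 = 7 × 12 + 4, so there are 12 full weeks plus 4 extra days.
Each full week contributes one Tuesday: 12 so far.
The 4 extra days are Fri, Sat, Sun, Mon — none qualify.
Total: 12 + 0 = 12.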